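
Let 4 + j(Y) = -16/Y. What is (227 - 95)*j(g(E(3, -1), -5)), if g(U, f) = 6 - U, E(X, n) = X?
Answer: -1232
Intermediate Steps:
j(Y) = -4 - 16/Y
(227 - 95)*j(g(E(3, -1), -5)) = (227 - 95)*(-4 - 16/(6 - 1*3)) = 132*(-4 - 16/(6 - 3)) = 132*(-4 - 16/3) = 132*(-28/3) = -1232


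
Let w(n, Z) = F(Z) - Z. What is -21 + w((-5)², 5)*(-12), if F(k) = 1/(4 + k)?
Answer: 113/3 ≈ 37.667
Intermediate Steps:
w(n, Z) = 1/(4 + Z) - Z
-21 + w((-5)², 5)*(-12) = -21 + ((1 - 1*5*(4 + 5))/(4 + 5))*(-12) = -21 + ((1 - 1*5*9)/9)*(-12) = -21 + ((1 - 45)/9)*(-12) = -21 + ((⅑)*(-44))*(-12) = -21 - 44/9*(-12) = -21 + 176/3 = 113/3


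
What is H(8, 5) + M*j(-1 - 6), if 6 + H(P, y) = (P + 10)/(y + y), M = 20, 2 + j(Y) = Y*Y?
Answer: 4679/5 ≈ 935.80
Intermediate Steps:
j(Y) = -2 + Y² (j(Y) = -2 + Y*Y = -2 + Y²)
H(P, y) = -6 + (10 + P)/(2*y) (H(P, y) = -6 + (P + 10)/(y + y) = -6 + (10 + P)/((2*y)) = -6 + (10 + P)*(1/(2*y)) = -6 + (10 + P)/(2*y))
H(8, 5) + M*j(-1 - 6) = (½)*(10 + 8 - 12*5)/5 + 20*(-2 + (-1 - 6)²) = (½)*(⅕)*(10 + 8 - 60) + 20*(-2 + (-7)²) = (½)*(⅕)*(-42) + 20*(-2 + 49) = -21/5 + 20*47 = -21/5 + 940 = 4679/5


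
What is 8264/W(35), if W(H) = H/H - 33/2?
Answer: -16528/31 ≈ -533.16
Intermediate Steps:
W(H) = -31/2 (W(H) = 1 - 33*1/2 = 1 - 33/2 = -31/2)
8264/W(35) = 8264/(-31/2) = 8264*(-2/31) = -16528/31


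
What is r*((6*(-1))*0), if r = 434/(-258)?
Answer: 0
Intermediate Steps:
r = -217/129 (r = 434*(-1/258) = -217/129 ≈ -1.6822)
r*((6*(-1))*0) = -217*6*(-1)*0/129 = -(-434)*0/43 = -217/129*0 = 0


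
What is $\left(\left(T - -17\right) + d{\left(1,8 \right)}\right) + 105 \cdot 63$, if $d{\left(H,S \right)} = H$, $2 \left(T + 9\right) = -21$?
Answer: $\frac{13227}{2} \approx 6613.5$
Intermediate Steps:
$T = - \frac{39}{2}$ ($T = -9 + \frac{1}{2} \left(-21\right) = -9 - \frac{21}{2} = - \frac{39}{2} \approx -19.5$)
$\left(\left(T - -17\right) + d{\left(1,8 \right)}\right) + 105 \cdot 63 = \left(\left(- \frac{39}{2} - -17\right) + 1\right) + 105 \cdot 63 = \left(\left(- \frac{39}{2} + 17\right) + 1\right) + 6615 = \left(- \frac{5}{2} + 1\right) + 6615 = - \frac{3}{2} + 6615 = \frac{13227}{2}$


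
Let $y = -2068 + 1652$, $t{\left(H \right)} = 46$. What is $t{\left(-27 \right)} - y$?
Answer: $462$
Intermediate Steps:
$y = -416$
$t{\left(-27 \right)} - y = 46 - -416 = 46 + 416 = 462$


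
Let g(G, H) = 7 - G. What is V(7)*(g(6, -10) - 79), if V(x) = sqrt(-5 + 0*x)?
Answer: -78*I*sqrt(5) ≈ -174.41*I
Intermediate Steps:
V(x) = I*sqrt(5) (V(x) = sqrt(-5 + 0) = sqrt(-5) = I*sqrt(5))
V(7)*(g(6, -10) - 79) = (I*sqrt(5))*((7 - 1*6) - 79) = (I*sqrt(5))*((7 - 6) - 79) = (I*sqrt(5))*(1 - 79) = (I*sqrt(5))*(-78) = -78*I*sqrt(5)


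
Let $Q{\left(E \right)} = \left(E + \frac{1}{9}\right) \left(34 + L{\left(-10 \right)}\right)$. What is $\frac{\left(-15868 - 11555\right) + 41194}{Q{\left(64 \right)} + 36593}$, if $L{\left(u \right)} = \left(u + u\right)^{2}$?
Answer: $\frac{123939}{579755} \approx 0.21378$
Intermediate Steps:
$L{\left(u \right)} = 4 u^{2}$ ($L{\left(u \right)} = \left(2 u\right)^{2} = 4 u^{2}$)
$Q{\left(E \right)} = \frac{434}{9} + 434 E$ ($Q{\left(E \right)} = \left(E + \frac{1}{9}\right) \left(34 + 4 \left(-10\right)^{2}\right) = \left(E + \frac{1}{9}\right) \left(34 + 4 \cdot 100\right) = \left(\frac{1}{9} + E\right) \left(34 + 400\right) = \left(\frac{1}{9} + E\right) 434 = \frac{434}{9} + 434 E$)
$\frac{\left(-15868 - 11555\right) + 41194}{Q{\left(64 \right)} + 36593} = \frac{\left(-15868 - 11555\right) + 41194}{\left(\frac{434}{9} + 434 \cdot 64\right) + 36593} = \frac{-27423 + 41194}{\left(\frac{434}{9} + 27776\right) + 36593} = \frac{13771}{\frac{250418}{9} + 36593} = \frac{13771}{\frac{579755}{9}} = 13771 \cdot \frac{9}{579755} = \frac{123939}{579755}$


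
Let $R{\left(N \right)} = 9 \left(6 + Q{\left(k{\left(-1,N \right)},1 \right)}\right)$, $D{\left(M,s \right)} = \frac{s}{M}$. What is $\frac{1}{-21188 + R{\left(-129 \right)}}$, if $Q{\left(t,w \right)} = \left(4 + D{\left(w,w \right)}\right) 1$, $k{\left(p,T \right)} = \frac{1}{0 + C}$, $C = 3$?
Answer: $- \frac{1}{21089} \approx -4.7418 \cdot 10^{-5}$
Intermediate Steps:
$k{\left(p,T \right)} = \frac{1}{3}$ ($k{\left(p,T \right)} = \frac{1}{0 + 3} = \frac{1}{3}$)
$Q{\left(t,w \right)} = 5$ ($Q{\left(t,w \right)} = \left(4 + \frac{w}{w}\right) 1 = \left(4 + 1\right) 1 = 5 \cdot 1 = 5$)
$R{\left(N \right)} = 99$ ($R{\left(N \right)} = 9 \left(6 + 5\right) = 9 \cdot 11 = 99$)
$\frac{1}{-21188 + R{\left(-129 \right)}} = \frac{1}{-21188 + 99} = \frac{1}{-21089} = - \frac{1}{21089}$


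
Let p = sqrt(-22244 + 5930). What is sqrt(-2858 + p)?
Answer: sqrt(-2858 + I*sqrt(16314)) ≈ 1.1943 + 53.474*I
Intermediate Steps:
p = I*sqrt(16314) (p = sqrt(-16314) = I*sqrt(16314) ≈ 127.73*I)
sqrt(-2858 + p) = sqrt(-2858 + I*sqrt(16314))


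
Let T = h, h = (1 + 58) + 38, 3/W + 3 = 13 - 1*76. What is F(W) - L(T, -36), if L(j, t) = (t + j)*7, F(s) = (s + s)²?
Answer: -51666/121 ≈ -426.99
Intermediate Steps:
W = -1/22 (W = 3/(-3 + (13 - 1*76)) = 3/(-3 + (13 - 76)) = 3/(-3 - 63) = 3/(-66) = 3*(-1/66) = -1/22 ≈ -0.045455)
F(s) = 4*s² (F(s) = (2*s)² = 4*s²)
h = 97 (h = 59 + 38 = 97)
T = 97
L(j, t) = 7*j + 7*t (L(j, t) = (j + t)*7 = 7*j + 7*t)
F(W) - L(T, -36) = 4*(-1/22)² - (7*97 + 7*(-36)) = 4*(1/484) - (679 - 252) = 1/121 - 1*427 = 1/121 - 427 = -51666/121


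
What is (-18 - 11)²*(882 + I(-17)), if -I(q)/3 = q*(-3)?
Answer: 613089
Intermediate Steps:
I(q) = 9*q (I(q) = -3*q*(-3) = -(-9)*q = 9*q)
(-18 - 11)²*(882 + I(-17)) = (-18 - 11)²*(882 + 9*(-17)) = (-29)²*(882 - 153) = 841*729 = 613089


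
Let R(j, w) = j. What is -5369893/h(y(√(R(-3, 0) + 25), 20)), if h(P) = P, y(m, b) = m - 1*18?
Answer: 48329037/151 + 5369893*√22/302 ≈ 4.0346e+5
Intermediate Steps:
y(m, b) = -18 + m (y(m, b) = m - 18 = -18 + m)
-5369893/h(y(√(R(-3, 0) + 25), 20)) = -5369893/(-18 + √(-3 + 25)) = -5369893/(-18 + √22)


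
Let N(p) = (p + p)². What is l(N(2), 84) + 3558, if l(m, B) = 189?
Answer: 3747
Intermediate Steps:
N(p) = 4*p² (N(p) = (2*p)² = 4*p²)
l(N(2), 84) + 3558 = 189 + 3558 = 3747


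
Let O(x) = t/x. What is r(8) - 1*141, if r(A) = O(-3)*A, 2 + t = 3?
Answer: -431/3 ≈ -143.67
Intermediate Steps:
t = 1 (t = -2 + 3 = 1)
O(x) = 1/x
r(A) = -A/3 (r(A) = A/(-3) = -A/3)
r(8) - 1*141 = -⅓*8 - 1*141 = -8/3 - 141 = -431/3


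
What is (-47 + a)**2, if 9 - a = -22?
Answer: 256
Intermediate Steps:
a = 31 (a = 9 - 1*(-22) = 9 + 22 = 31)
(-47 + a)**2 = (-47 + 31)**2 = (-16)**2 = 256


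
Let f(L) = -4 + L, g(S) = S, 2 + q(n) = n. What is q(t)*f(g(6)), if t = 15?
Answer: 26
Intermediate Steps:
q(n) = -2 + n
q(t)*f(g(6)) = (-2 + 15)*(-4 + 6) = 13*2 = 26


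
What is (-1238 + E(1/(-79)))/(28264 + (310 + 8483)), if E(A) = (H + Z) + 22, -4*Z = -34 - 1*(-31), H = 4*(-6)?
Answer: -4957/148228 ≈ -0.033442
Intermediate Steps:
H = -24
Z = 3/4 (Z = -(-34 - 1*(-31))/4 = -(-34 + 31)/4 = -1/4*(-3) = 3/4 ≈ 0.75000)
E(A) = -5/4 (E(A) = (-24 + 3/4) + 22 = -93/4 + 22 = -5/4)
(-1238 + E(1/(-79)))/(28264 + (310 + 8483)) = (-1238 - 5/4)/(28264 + (310 + 8483)) = -4957/(4*(28264 + 8793)) = -4957/4/37057 = -4957/4*1/37057 = -4957/148228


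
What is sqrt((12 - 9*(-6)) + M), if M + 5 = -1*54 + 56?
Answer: 3*sqrt(7) ≈ 7.9373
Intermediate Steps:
M = -3 (M = -5 + (-1*54 + 56) = -5 + (-54 + 56) = -5 + 2 = -3)
sqrt((12 - 9*(-6)) + M) = sqrt((12 - 9*(-6)) - 3) = sqrt((12 + 54) - 3) = sqrt(66 - 3) = sqrt(63) = 3*sqrt(7)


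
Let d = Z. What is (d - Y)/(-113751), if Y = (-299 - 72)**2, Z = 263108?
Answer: -125467/113751 ≈ -1.1030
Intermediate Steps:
Y = 137641 (Y = (-371)**2 = 137641)
d = 263108
(d - Y)/(-113751) = (263108 - 1*137641)/(-113751) = (263108 - 137641)*(-1/113751) = 125467*(-1/113751) = -125467/113751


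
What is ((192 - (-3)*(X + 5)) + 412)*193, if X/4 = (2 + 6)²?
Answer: 267691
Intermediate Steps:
X = 256 (X = 4*(2 + 6)² = 4*8² = 4*64 = 256)
((192 - (-3)*(X + 5)) + 412)*193 = ((192 - (-3)*(256 + 5)) + 412)*193 = ((192 - (-3)*261) + 412)*193 = ((192 - 1*(-783)) + 412)*193 = ((192 + 783) + 412)*193 = (975 + 412)*193 = 1387*193 = 267691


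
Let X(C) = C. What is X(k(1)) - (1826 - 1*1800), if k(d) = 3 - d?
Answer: -24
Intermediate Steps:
X(k(1)) - (1826 - 1*1800) = (3 - 1*1) - (1826 - 1*1800) = (3 - 1) - (1826 - 1800) = 2 - 1*26 = 2 - 26 = -24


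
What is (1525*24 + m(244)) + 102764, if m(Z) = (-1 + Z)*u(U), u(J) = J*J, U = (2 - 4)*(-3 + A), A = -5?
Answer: 201572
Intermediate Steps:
U = 16 (U = (2 - 4)*(-3 - 5) = -2*(-8) = 16)
u(J) = J²
m(Z) = -256 + 256*Z (m(Z) = (-1 + Z)*16² = (-1 + Z)*256 = -256 + 256*Z)
(1525*24 + m(244)) + 102764 = (1525*24 + (-256 + 256*244)) + 102764 = (36600 + (-256 + 62464)) + 102764 = (36600 + 62208) + 102764 = 98808 + 102764 = 201572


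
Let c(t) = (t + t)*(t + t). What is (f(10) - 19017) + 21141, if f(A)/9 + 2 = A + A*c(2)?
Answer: 3636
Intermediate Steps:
c(t) = 4*t² (c(t) = (2*t)*(2*t) = 4*t²)
f(A) = -18 + 153*A (f(A) = -18 + 9*(A + A*(4*2²)) = -18 + 9*(A + A*(4*4)) = -18 + 9*(A + A*16) = -18 + 9*(A + 16*A) = -18 + 9*(17*A) = -18 + 153*A)
(f(10) - 19017) + 21141 = ((-18 + 153*10) - 19017) + 21141 = ((-18 + 1530) - 19017) + 21141 = (1512 - 19017) + 21141 = -17505 + 21141 = 3636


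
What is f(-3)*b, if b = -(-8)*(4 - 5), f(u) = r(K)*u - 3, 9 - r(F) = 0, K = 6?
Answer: 240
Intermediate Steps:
r(F) = 9 (r(F) = 9 - 1*0 = 9 + 0 = 9)
f(u) = -3 + 9*u (f(u) = 9*u - 3 = -3 + 9*u)
b = -8 (b = -(-8)*(-1) = -8*1 = -8)
f(-3)*b = (-3 + 9*(-3))*(-8) = (-3 - 27)*(-8) = -30*(-8) = 240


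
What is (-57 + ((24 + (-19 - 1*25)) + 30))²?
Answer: 2209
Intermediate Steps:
(-57 + ((24 + (-19 - 1*25)) + 30))² = (-57 + ((24 + (-19 - 25)) + 30))² = (-57 + ((24 - 44) + 30))² = (-57 + (-20 + 30))² = (-57 + 10)² = (-47)² = 2209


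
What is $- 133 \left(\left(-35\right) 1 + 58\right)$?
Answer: $-3059$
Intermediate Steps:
$- 133 \left(\left(-35\right) 1 + 58\right) = - 133 \left(-35 + 58\right) = \left(-133\right) 23 = -3059$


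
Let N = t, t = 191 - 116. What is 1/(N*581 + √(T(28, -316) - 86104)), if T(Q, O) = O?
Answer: 8715/379773409 - 2*I*√21605/1898867045 ≈ 2.2948e-5 - 1.5481e-7*I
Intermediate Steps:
t = 75
N = 75
1/(N*581 + √(T(28, -316) - 86104)) = 1/(75*581 + √(-316 - 86104)) = 1/(43575 + √(-86420)) = 1/(43575 + 2*I*√21605)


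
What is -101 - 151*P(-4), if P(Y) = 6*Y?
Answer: 3523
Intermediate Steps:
-101 - 151*P(-4) = -101 - 906*(-4) = -101 - 151*(-24) = -101 + 3624 = 3523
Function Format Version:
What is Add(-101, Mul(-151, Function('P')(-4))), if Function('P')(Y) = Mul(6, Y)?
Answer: 3523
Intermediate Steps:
Add(-101, Mul(-151, Function('P')(-4))) = Add(-101, Mul(-151, Mul(6, -4))) = Add(-101, Mul(-151, -24)) = Add(-101, 3624) = 3523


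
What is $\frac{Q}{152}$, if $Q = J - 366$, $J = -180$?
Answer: $- \frac{273}{76} \approx -3.5921$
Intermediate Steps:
$Q = -546$ ($Q = -180 - 366 = -546$)
$\frac{Q}{152} = - \frac{546}{152} = \left(-546\right) \frac{1}{152} = - \frac{273}{76}$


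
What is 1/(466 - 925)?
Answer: -1/459 ≈ -0.0021787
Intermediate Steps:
1/(466 - 925) = 1/(-459) = -1/459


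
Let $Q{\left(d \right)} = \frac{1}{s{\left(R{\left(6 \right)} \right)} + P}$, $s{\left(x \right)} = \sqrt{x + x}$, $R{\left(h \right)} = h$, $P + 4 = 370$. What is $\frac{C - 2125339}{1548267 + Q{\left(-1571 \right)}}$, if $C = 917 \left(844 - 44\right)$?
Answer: $- \frac{288620330515604946}{321081276054673261} - \frac{2783478 \sqrt{3}}{321081276054673261} \approx -0.8989$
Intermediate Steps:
$P = 366$ ($P = -4 + 370 = 366$)
$C = 733600$ ($C = 917 \cdot 800 = 733600$)
$s{\left(x \right)} = \sqrt{2} \sqrt{x}$ ($s{\left(x \right)} = \sqrt{2 x} = \sqrt{2} \sqrt{x}$)
$Q{\left(d \right)} = \frac{1}{366 + 2 \sqrt{3}}$ ($Q{\left(d \right)} = \frac{1}{\sqrt{2} \sqrt{6} + 366} = \frac{1}{2 \sqrt{3} + 366} = \frac{1}{366 + 2 \sqrt{3}}$)
$\frac{C - 2125339}{1548267 + Q{\left(-1571 \right)}} = \frac{733600 - 2125339}{1548267 + \left(\frac{61}{22324} - \frac{\sqrt{3}}{66972}\right)} = - \frac{1391739}{\frac{34563512569}{22324} - \frac{\sqrt{3}}{66972}}$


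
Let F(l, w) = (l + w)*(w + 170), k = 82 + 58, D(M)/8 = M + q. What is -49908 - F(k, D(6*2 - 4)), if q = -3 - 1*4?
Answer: -76252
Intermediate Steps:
q = -7 (q = -3 - 4 = -7)
D(M) = -56 + 8*M (D(M) = 8*(M - 7) = 8*(-7 + M) = -56 + 8*M)
k = 140
F(l, w) = (170 + w)*(l + w) (F(l, w) = (l + w)*(170 + w) = (170 + w)*(l + w))
-49908 - F(k, D(6*2 - 4)) = -49908 - ((-56 + 8*(6*2 - 4))² + 170*140 + 170*(-56 + 8*(6*2 - 4)) + 140*(-56 + 8*(6*2 - 4))) = -49908 - ((-56 + 8*(12 - 4))² + 23800 + 170*(-56 + 8*(12 - 4)) + 140*(-56 + 8*(12 - 4))) = -49908 - ((-56 + 8*8)² + 23800 + 170*(-56 + 8*8) + 140*(-56 + 8*8)) = -49908 - ((-56 + 64)² + 23800 + 170*(-56 + 64) + 140*(-56 + 64)) = -49908 - (8² + 23800 + 170*8 + 140*8) = -49908 - (64 + 23800 + 1360 + 1120) = -49908 - 1*26344 = -49908 - 26344 = -76252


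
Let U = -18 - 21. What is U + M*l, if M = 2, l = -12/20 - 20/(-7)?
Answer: -1207/35 ≈ -34.486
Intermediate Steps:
U = -39
l = 79/35 (l = -12*1/20 - 20*(-1/7) = -3/5 + 20/7 = 79/35 ≈ 2.2571)
U + M*l = -39 + 2*(79/35) = -39 + 158/35 = -1207/35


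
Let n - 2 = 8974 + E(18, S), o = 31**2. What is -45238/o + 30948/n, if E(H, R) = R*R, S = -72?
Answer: -50902421/1133980 ≈ -44.888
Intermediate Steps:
o = 961
E(H, R) = R**2
n = 14160 (n = 2 + (8974 + (-72)**2) = 2 + (8974 + 5184) = 2 + 14158 = 14160)
-45238/o + 30948/n = -45238/961 + 30948/14160 = -45238*1/961 + 30948*(1/14160) = -45238/961 + 2579/1180 = -50902421/1133980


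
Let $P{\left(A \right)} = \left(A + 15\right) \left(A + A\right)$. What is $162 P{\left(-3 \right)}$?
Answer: $-11664$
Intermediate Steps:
$P{\left(A \right)} = 2 A \left(15 + A\right)$ ($P{\left(A \right)} = \left(15 + A\right) 2 A = 2 A \left(15 + A\right)$)
$162 P{\left(-3 \right)} = 162 \cdot 2 \left(-3\right) \left(15 - 3\right) = 162 \cdot 2 \left(-3\right) 12 = 162 \left(-72\right) = -11664$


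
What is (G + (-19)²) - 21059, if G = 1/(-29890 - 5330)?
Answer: -728983561/35220 ≈ -20698.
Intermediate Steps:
G = -1/35220 (G = 1/(-35220) = -1/35220 ≈ -2.8393e-5)
(G + (-19)²) - 21059 = (-1/35220 + (-19)²) - 21059 = (-1/35220 + 361) - 21059 = 12714419/35220 - 21059 = -728983561/35220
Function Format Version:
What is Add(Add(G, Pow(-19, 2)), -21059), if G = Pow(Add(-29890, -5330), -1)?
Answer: Rational(-728983561, 35220) ≈ -20698.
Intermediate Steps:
G = Rational(-1, 35220) (G = Pow(-35220, -1) = Rational(-1, 35220) ≈ -2.8393e-5)
Add(Add(G, Pow(-19, 2)), -21059) = Add(Add(Rational(-1, 35220), Pow(-19, 2)), -21059) = Add(Add(Rational(-1, 35220), 361), -21059) = Add(Rational(12714419, 35220), -21059) = Rational(-728983561, 35220)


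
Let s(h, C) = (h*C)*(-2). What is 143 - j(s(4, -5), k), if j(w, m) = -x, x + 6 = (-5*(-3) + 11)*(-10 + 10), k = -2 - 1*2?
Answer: 137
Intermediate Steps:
s(h, C) = -2*C*h (s(h, C) = (C*h)*(-2) = -2*C*h)
k = -4 (k = -2 - 2 = -4)
x = -6 (x = -6 + (-5*(-3) + 11)*(-10 + 10) = -6 + (15 + 11)*0 = -6 + 26*0 = -6 + 0 = -6)
j(w, m) = 6 (j(w, m) = -1*(-6) = 6)
143 - j(s(4, -5), k) = 143 - 1*6 = 143 - 6 = 137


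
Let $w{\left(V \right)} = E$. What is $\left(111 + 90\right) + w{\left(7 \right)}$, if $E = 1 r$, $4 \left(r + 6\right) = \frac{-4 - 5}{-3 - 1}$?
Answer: $\frac{3129}{16} \approx 195.56$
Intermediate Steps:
$r = - \frac{87}{16}$ ($r = -6 + \frac{\left(-4 - 5\right) \frac{1}{-3 - 1}}{4} = -6 + \frac{\left(-9\right) \frac{1}{-4}}{4} = -6 + \frac{\left(-9\right) \left(- \frac{1}{4}\right)}{4} = -6 + \frac{1}{4} \cdot \frac{9}{4} = -6 + \frac{9}{16} = - \frac{87}{16} \approx -5.4375$)
$E = - \frac{87}{16}$ ($E = 1 \left(- \frac{87}{16}\right) = - \frac{87}{16} \approx -5.4375$)
$w{\left(V \right)} = - \frac{87}{16}$
$\left(111 + 90\right) + w{\left(7 \right)} = \left(111 + 90\right) - \frac{87}{16} = 201 - \frac{87}{16} = \frac{3129}{16}$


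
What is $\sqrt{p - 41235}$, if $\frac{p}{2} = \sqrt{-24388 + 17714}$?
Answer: $\sqrt{-41235 + 2 i \sqrt{6674}} \approx 0.4023 + 203.06 i$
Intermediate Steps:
$p = 2 i \sqrt{6674}$ ($p = 2 \sqrt{-24388 + 17714} = 2 \sqrt{-6674} = 2 i \sqrt{6674} \approx 163.39 i$)
$\sqrt{p - 41235} = \sqrt{2 i \sqrt{6674} - 41235} = \sqrt{-41235 + 2 i \sqrt{6674}}$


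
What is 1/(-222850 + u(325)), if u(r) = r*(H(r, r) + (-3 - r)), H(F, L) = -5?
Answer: -1/331075 ≈ -3.0205e-6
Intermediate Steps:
u(r) = r*(-8 - r) (u(r) = r*(-5 + (-3 - r)) = r*(-8 - r))
1/(-222850 + u(325)) = 1/(-222850 - 1*325*(8 + 325)) = 1/(-222850 - 1*325*333) = 1/(-222850 - 108225) = 1/(-331075) = -1/331075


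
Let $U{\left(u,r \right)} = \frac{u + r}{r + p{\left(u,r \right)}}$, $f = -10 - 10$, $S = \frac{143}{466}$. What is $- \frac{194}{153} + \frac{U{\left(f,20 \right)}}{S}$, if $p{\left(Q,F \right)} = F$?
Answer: $- \frac{194}{153} \approx -1.268$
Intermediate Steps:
$S = \frac{143}{466}$ ($S = 143 \cdot \frac{1}{466} = \frac{143}{466} \approx 0.30687$)
$f = -20$
$U{\left(u,r \right)} = \frac{r + u}{2 r}$ ($U{\left(u,r \right)} = \frac{u + r}{r + r} = \frac{r + u}{2 r}$)
$- \frac{194}{153} + \frac{U{\left(f,20 \right)}}{S} = - \frac{194}{153} + \frac{\frac{1}{2} \cdot \frac{1}{20} \left(20 - 20\right)}{\frac{143}{466}} = \left(-194\right) \frac{1}{153} + \frac{1}{2} \cdot \frac{1}{20} \cdot 0 \cdot \frac{466}{143} = - \frac{194}{153} + 0 \cdot \frac{466}{143} = - \frac{194}{153} + 0 = - \frac{194}{153}$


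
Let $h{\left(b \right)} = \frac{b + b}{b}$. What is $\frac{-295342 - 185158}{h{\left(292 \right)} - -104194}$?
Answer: $- \frac{120125}{26049} \approx -4.6115$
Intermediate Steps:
$h{\left(b \right)} = 2$ ($h{\left(b \right)} = \frac{2 b}{b} = 2$)
$\frac{-295342 - 185158}{h{\left(292 \right)} - -104194} = \frac{-295342 - 185158}{2 - -104194} = - \frac{480500}{2 + \left(-43643 + 147837\right)} = - \frac{480500}{2 + 104194} = - \frac{480500}{104196} = \left(-480500\right) \frac{1}{104196} = - \frac{120125}{26049}$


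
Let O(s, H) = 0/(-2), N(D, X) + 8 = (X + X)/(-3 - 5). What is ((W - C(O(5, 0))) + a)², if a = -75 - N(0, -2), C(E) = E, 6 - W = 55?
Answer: 54289/4 ≈ 13572.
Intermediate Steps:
W = -49 (W = 6 - 1*55 = 6 - 55 = -49)
N(D, X) = -8 - X/4 (N(D, X) = -8 + (X + X)/(-3 - 5) = -8 + (2*X)/(-8) = -8 + (2*X)*(-⅛) = -8 - X/4)
O(s, H) = 0 (O(s, H) = 0*(-½) = 0)
a = -135/2 (a = -75 - (-8 - ¼*(-2)) = -75 - (-8 + ½) = -75 - 1*(-15/2) = -75 + 15/2 = -135/2 ≈ -67.500)
((W - C(O(5, 0))) + a)² = ((-49 - 1*0) - 135/2)² = ((-49 + 0) - 135/2)² = (-49 - 135/2)² = (-233/2)² = 54289/4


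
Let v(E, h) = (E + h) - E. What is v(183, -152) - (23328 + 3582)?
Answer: -27062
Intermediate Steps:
v(E, h) = h
v(183, -152) - (23328 + 3582) = -152 - (23328 + 3582) = -152 - 1*26910 = -152 - 26910 = -27062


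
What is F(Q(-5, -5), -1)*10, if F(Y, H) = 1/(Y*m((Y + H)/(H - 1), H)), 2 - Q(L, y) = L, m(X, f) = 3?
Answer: 10/21 ≈ 0.47619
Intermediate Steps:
Q(L, y) = 2 - L
F(Y, H) = 1/(3*Y) (F(Y, H) = 1/(Y*3) = 1/(3*Y))
F(Q(-5, -5), -1)*10 = (1/(3*(2 - 1*(-5))))*10 = (1/(3*(2 + 5)))*10 = ((⅓)/7)*10 = ((⅓)*(⅐))*10 = (1/21)*10 = 10/21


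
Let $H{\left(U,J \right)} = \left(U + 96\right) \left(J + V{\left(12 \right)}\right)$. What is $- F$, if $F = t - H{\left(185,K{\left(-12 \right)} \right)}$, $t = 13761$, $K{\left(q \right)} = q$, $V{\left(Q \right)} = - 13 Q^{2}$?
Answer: $-543165$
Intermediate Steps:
$H{\left(U,J \right)} = \left(-1872 + J\right) \left(96 + U\right)$ ($H{\left(U,J \right)} = \left(U + 96\right) \left(J - 13 \cdot 12^{2}\right) = \left(96 + U\right) \left(J - 1872\right) = \left(96 + U\right) \left(-1872 + J\right) = \left(-1872 + J\right) \left(96 + U\right)$)
$F = 543165$ ($F = 13761 - \left(-179712 - 346320 + 96 \left(-12\right) - 2220\right) = 13761 - \left(-179712 - 346320 - 1152 - 2220\right) = 13761 - -529404 = 13761 + 529404 = 543165$)
$- F = \left(-1\right) 543165 = -543165$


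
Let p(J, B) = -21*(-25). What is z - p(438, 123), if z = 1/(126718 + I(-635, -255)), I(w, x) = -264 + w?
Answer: -66054974/125819 ≈ -525.00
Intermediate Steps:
p(J, B) = 525
z = 1/125819 (z = 1/(126718 + (-264 - 635)) = 1/(126718 - 899) = 1/125819 ≈ 7.9479e-6)
z - p(438, 123) = 1/125819 - 1*525 = 1/125819 - 525 = -66054974/125819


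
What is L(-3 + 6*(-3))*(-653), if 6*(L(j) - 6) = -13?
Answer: -15019/6 ≈ -2503.2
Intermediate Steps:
L(j) = 23/6 (L(j) = 6 + (1/6)*(-13) = 6 - 13/6 = 23/6)
L(-3 + 6*(-3))*(-653) = (23/6)*(-653) = -15019/6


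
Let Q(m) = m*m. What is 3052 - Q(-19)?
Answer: 2691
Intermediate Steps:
Q(m) = m**2
3052 - Q(-19) = 3052 - 1*(-19)**2 = 3052 - 1*361 = 3052 - 361 = 2691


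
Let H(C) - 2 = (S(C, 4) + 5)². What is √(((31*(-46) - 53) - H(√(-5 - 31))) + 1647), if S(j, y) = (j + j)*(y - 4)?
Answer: √141 ≈ 11.874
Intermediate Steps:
S(j, y) = 2*j*(-4 + y) (S(j, y) = (2*j)*(-4 + y) = 2*j*(-4 + y))
H(C) = 27 (H(C) = 2 + (2*C*(-4 + 4) + 5)² = 2 + (2*C*0 + 5)² = 2 + (0 + 5)² = 2 + 5² = 2 + 25 = 27)
√(((31*(-46) - 53) - H(√(-5 - 31))) + 1647) = √(((31*(-46) - 53) - 1*27) + 1647) = √(((-1426 - 53) - 27) + 1647) = √((-1479 - 27) + 1647) = √(-1506 + 1647) = √141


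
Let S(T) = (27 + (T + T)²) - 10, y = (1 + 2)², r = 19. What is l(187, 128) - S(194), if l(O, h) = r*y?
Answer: -150390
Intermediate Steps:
y = 9 (y = 3² = 9)
S(T) = 17 + 4*T² (S(T) = (27 + (2*T)²) - 10 = (27 + 4*T²) - 10 = 17 + 4*T²)
l(O, h) = 171 (l(O, h) = 19*9 = 171)
l(187, 128) - S(194) = 171 - (17 + 4*194²) = 171 - (17 + 4*37636) = 171 - (17 + 150544) = 171 - 1*150561 = 171 - 150561 = -150390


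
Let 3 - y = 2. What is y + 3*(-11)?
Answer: -32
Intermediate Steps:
y = 1 (y = 3 - 1*2 = 3 - 2 = 1)
y + 3*(-11) = 1 + 3*(-11) = 1 - 33 = -32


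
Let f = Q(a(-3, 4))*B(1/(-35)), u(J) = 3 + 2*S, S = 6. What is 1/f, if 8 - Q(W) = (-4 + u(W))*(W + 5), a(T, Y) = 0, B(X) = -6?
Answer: 1/282 ≈ 0.0035461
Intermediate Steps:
u(J) = 15 (u(J) = 3 + 2*6 = 3 + 12 = 15)
Q(W) = -47 - 11*W (Q(W) = 8 - (-4 + 15)*(W + 5) = 8 - 11*(5 + W) = 8 - (55 + 11*W) = 8 + (-55 - 11*W) = -47 - 11*W)
f = 282 (f = (-47 - 11*0)*(-6) = (-47 + 0)*(-6) = -47*(-6) = 282)
1/f = 1/282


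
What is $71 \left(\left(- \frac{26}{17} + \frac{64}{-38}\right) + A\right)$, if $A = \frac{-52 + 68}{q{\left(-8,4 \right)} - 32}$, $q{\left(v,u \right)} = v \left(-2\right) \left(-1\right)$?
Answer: $- \frac{244027}{969} \approx -251.83$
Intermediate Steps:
$q{\left(v,u \right)} = 2 v$ ($q{\left(v,u \right)} = - 2 v \left(-1\right) = 2 v$)
$A = - \frac{1}{3}$ ($A = \frac{-52 + 68}{2 \left(-8\right) - 32} = \frac{16}{-16 - 32} = \frac{16}{-48} = 16 \left(- \frac{1}{48}\right) = - \frac{1}{3} \approx -0.33333$)
$71 \left(\left(- \frac{26}{17} + \frac{64}{-38}\right) + A\right) = 71 \left(\left(- \frac{26}{17} + \frac{64}{-38}\right) - \frac{1}{3}\right) = 71 \left(\left(\left(-26\right) \frac{1}{17} + 64 \left(- \frac{1}{38}\right)\right) - \frac{1}{3}\right) = 71 \left(\left(- \frac{26}{17} - \frac{32}{19}\right) - \frac{1}{3}\right) = 71 \left(- \frac{1038}{323} - \frac{1}{3}\right) = 71 \left(- \frac{3437}{969}\right) = - \frac{244027}{969}$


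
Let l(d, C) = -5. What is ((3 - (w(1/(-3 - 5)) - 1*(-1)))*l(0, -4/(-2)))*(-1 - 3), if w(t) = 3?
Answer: -20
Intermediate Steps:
((3 - (w(1/(-3 - 5)) - 1*(-1)))*l(0, -4/(-2)))*(-1 - 3) = ((3 - (3 - 1*(-1)))*(-5))*(-1 - 3) = ((3 - (3 + 1))*(-5))*(-4) = ((3 - 1*4)*(-5))*(-4) = ((3 - 4)*(-5))*(-4) = -1*(-5)*(-4) = 5*(-4) = -20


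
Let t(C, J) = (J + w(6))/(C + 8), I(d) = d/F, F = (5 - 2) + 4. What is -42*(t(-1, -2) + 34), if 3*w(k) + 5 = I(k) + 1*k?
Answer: -9938/7 ≈ -1419.7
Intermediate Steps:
F = 7 (F = 3 + 4 = 7)
I(d) = d/7
w(k) = -5/3 + 8*k/21 (w(k) = -5/3 + (k/7 + 1*k)/3 = -5/3 + (k/7 + k)/3 = -5/3 + (8*k/7)/3 = -5/3 + 8*k/21)
t(C, J) = (13/21 + J)/(8 + C) (t(C, J) = (J + (-5/3 + (8/21)*6))/(C + 8) = (J + (-5/3 + 16/7))/(8 + C) = (J + 13/21)/(8 + C) = (13/21 + J)/(8 + C))
-42*(t(-1, -2) + 34) = -42*((13/21 - 2)/(8 - 1) + 34) = -42*(-29/21/7 + 34) = -42*((⅐)*(-29/21) + 34) = -42*(-29/147 + 34) = -42*4969/147 = -9938/7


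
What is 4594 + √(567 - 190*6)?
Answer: 4594 + I*√573 ≈ 4594.0 + 23.937*I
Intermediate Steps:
4594 + √(567 - 190*6) = 4594 + √(567 - 38*30) = 4594 + √(567 - 1140) = 4594 + √(-573) = 4594 + I*√573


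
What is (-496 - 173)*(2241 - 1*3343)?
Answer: 737238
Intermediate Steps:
(-496 - 173)*(2241 - 1*3343) = -669*(2241 - 3343) = -669*(-1102) = 737238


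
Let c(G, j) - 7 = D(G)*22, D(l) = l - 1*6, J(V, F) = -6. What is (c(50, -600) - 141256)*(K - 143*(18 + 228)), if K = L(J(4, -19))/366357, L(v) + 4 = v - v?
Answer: 1807900362540550/366357 ≈ 4.9348e+9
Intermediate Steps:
L(v) = -4 (L(v) = -4 + (v - v) = -4 + 0 = -4)
D(l) = -6 + l (D(l) = l - 6 = -6 + l)
c(G, j) = -125 + 22*G (c(G, j) = 7 + (-6 + G)*22 = 7 + (-132 + 22*G) = -125 + 22*G)
K = -4/366357 ≈ -1.0918e-5
(c(50, -600) - 141256)*(K - 143*(18 + 228)) = ((-125 + 22*50) - 141256)*(-4/366357 - 143*(18 + 228)) = ((-125 + 1100) - 141256)*(-4/366357 - 143*246) = (975 - 141256)*(-4/366357 - 35178) = -140281*(-12887706550/366357) = 1807900362540550/366357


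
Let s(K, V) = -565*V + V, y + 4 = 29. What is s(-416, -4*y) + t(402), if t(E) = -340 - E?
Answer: 55658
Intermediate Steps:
y = 25 (y = -4 + 29 = 25)
s(K, V) = -564*V
s(-416, -4*y) + t(402) = -(-2256)*25 + (-340 - 1*402) = -564*(-100) + (-340 - 402) = 56400 - 742 = 55658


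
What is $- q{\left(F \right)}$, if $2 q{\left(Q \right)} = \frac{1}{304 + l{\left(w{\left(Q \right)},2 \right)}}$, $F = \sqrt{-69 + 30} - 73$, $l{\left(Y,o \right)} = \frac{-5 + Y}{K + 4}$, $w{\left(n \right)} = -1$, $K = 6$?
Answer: $- \frac{5}{3034} \approx -0.001648$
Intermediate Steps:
$l{\left(Y,o \right)} = - \frac{1}{2} + \frac{Y}{10}$ ($l{\left(Y,o \right)} = \frac{-5 + Y}{6 + 4} = \frac{-5 + Y}{10} = \left(-5 + Y\right) \frac{1}{10} = - \frac{1}{2} + \frac{Y}{10}$)
$F = -73 + i \sqrt{39}$ ($F = \sqrt{-39} - 73 = i \sqrt{39} - 73 = -73 + i \sqrt{39} \approx -73.0 + 6.245 i$)
$q{\left(Q \right)} = \frac{5}{3034}$ ($q{\left(Q \right)} = \frac{1}{2 \left(304 + \left(- \frac{1}{2} + \frac{1}{10} \left(-1\right)\right)\right)} = \frac{1}{2 \left(304 - \frac{3}{5}\right)} = \frac{1}{2 \cdot \frac{1517}{5}} = \frac{1}{2} \cdot \frac{5}{1517} = \frac{5}{3034}$)
$- q{\left(F \right)} = \left(-1\right) \frac{5}{3034} = - \frac{5}{3034}$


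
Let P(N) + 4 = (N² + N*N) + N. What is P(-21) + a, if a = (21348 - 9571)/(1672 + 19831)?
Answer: 18439848/21503 ≈ 857.55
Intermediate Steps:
P(N) = -4 + N + 2*N² (P(N) = -4 + ((N² + N*N) + N) = -4 + ((N² + N²) + N) = -4 + (2*N² + N) = -4 + (N + 2*N²) = -4 + N + 2*N²)
a = 11777/21503 ≈ 0.54769
P(-21) + a = (-4 - 21 + 2*(-21)²) + 11777/21503 = (-4 - 21 + 2*441) + 11777/21503 = (-4 - 21 + 882) + 11777/21503 = 857 + 11777/21503 = 18439848/21503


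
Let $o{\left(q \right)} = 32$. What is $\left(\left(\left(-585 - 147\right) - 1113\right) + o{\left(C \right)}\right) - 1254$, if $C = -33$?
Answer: $-3067$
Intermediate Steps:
$\left(\left(\left(-585 - 147\right) - 1113\right) + o{\left(C \right)}\right) - 1254 = \left(\left(\left(-585 - 147\right) - 1113\right) + 32\right) - 1254 = \left(\left(-732 - 1113\right) + 32\right) - 1254 = \left(-1845 + 32\right) - 1254 = -1813 - 1254 = -3067$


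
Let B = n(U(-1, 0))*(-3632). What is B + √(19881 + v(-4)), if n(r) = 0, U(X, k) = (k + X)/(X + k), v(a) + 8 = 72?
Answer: √19945 ≈ 141.23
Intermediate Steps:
v(a) = 64 (v(a) = -8 + 72 = 64)
U(X, k) = 1 (U(X, k) = (X + k)/(X + k) = 1)
B = 0 (B = 0*(-3632) = 0)
B + √(19881 + v(-4)) = 0 + √(19881 + 64) = 0 + √19945 = √19945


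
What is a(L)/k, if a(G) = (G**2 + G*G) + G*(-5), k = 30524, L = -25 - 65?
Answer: 8325/15262 ≈ 0.54547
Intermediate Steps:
L = -90
a(G) = -5*G + 2*G**2 (a(G) = (G**2 + G**2) - 5*G = 2*G**2 - 5*G = -5*G + 2*G**2)
a(L)/k = -90*(-5 + 2*(-90))/30524 = -90*(-5 - 180)*(1/30524) = -90*(-185)*(1/30524) = 16650*(1/30524) = 8325/15262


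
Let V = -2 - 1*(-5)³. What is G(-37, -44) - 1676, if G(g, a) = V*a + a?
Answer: -7132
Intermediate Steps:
V = 123 (V = -2 - 1*(-125) = -2 + 125 = 123)
G(g, a) = 124*a (G(g, a) = 123*a + a = 124*a)
G(-37, -44) - 1676 = 124*(-44) - 1676 = -5456 - 1676 = -7132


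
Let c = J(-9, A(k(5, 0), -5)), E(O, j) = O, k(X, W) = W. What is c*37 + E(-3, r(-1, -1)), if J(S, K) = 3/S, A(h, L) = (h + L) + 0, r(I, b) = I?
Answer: -46/3 ≈ -15.333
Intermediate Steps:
A(h, L) = L + h (A(h, L) = (L + h) + 0 = L + h)
c = -⅓ (c = 3/(-9) = 3*(-⅑) = -⅓ ≈ -0.33333)
c*37 + E(-3, r(-1, -1)) = -⅓*37 - 3 = -37/3 - 3 = -46/3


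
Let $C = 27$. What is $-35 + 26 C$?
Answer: $667$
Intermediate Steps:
$-35 + 26 C = -35 + 26 \cdot 27 = -35 + 702 = 667$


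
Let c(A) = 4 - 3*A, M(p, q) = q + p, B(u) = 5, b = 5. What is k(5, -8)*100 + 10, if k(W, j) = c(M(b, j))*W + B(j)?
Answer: 7010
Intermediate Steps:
M(p, q) = p + q
k(W, j) = 5 + W*(-11 - 3*j) (k(W, j) = (4 - 3*(5 + j))*W + 5 = (4 + (-15 - 3*j))*W + 5 = (-11 - 3*j)*W + 5 = W*(-11 - 3*j) + 5 = 5 + W*(-11 - 3*j))
k(5, -8)*100 + 10 = (5 - 1*5*(11 + 3*(-8)))*100 + 10 = (5 - 1*5*(11 - 24))*100 + 10 = (5 - 1*5*(-13))*100 + 10 = (5 + 65)*100 + 10 = 70*100 + 10 = 7000 + 10 = 7010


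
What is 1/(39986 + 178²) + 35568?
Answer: 2549158561/71670 ≈ 35568.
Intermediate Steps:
1/(39986 + 178²) + 35568 = 1/(39986 + 31684) + 35568 = 1/71670 + 35568 = 2549158561/71670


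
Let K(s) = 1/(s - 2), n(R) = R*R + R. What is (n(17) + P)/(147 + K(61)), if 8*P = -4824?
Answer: -17523/8674 ≈ -2.0202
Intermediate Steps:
n(R) = R + R**2 (n(R) = R**2 + R = R + R**2)
K(s) = 1/(-2 + s)
P = -603 (P = (1/8)*(-4824) = -603)
(n(17) + P)/(147 + K(61)) = (17*(1 + 17) - 603)/(147 + 1/(-2 + 61)) = (17*18 - 603)/(147 + 1/59) = (306 - 603)/(147 + 1/59) = -297/8674/59 = -297*59/8674 = -17523/8674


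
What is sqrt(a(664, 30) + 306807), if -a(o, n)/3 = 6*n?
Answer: sqrt(306267) ≈ 553.41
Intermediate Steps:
a(o, n) = -18*n
sqrt(a(664, 30) + 306807) = sqrt(-18*30 + 306807) = sqrt(-540 + 306807) = sqrt(306267)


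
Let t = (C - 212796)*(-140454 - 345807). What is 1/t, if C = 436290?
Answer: -1/108676415934 ≈ -9.2016e-12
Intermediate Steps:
t = -108676415934 (t = (436290 - 212796)*(-140454 - 345807) = 223494*(-486261) = -108676415934)
1/t = 1/(-108676415934) = -1/108676415934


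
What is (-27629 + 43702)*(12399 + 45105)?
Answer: 924261792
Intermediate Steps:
(-27629 + 43702)*(12399 + 45105) = 16073*57504 = 924261792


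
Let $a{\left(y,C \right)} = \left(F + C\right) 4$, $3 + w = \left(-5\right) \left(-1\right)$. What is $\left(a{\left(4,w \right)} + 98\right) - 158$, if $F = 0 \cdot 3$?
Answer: $-52$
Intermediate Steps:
$F = 0$
$w = 2$ ($w = -3 - -5 = -3 + 5 = 2$)
$a{\left(y,C \right)} = 4 C$ ($a{\left(y,C \right)} = \left(0 + C\right) 4 = C 4 = 4 C$)
$\left(a{\left(4,w \right)} + 98\right) - 158 = \left(4 \cdot 2 + 98\right) - 158 = \left(8 + 98\right) - 158 = 106 - 158 = -52$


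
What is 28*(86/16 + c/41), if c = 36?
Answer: 14357/82 ≈ 175.09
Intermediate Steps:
28*(86/16 + c/41) = 28*(86/16 + 36/41) = 28*(86*(1/16) + 36*(1/41)) = 28*(43/8 + 36/41) = 28*(2051/328) = 14357/82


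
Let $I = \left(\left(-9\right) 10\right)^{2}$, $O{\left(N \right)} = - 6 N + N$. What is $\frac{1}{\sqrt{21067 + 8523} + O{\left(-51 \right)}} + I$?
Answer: $\frac{57404751}{7087} - \frac{\sqrt{29590}}{35435} \approx 8100.0$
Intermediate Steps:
$O{\left(N \right)} = - 5 N$
$I = 8100$ ($I = \left(-90\right)^{2} = 8100$)
$\frac{1}{\sqrt{21067 + 8523} + O{\left(-51 \right)}} + I = \frac{1}{\sqrt{21067 + 8523} - -255} + 8100 = \frac{1}{\sqrt{29590} + 255} + 8100 = \frac{1}{255 + \sqrt{29590}} + 8100 = 8100 + \frac{1}{255 + \sqrt{29590}}$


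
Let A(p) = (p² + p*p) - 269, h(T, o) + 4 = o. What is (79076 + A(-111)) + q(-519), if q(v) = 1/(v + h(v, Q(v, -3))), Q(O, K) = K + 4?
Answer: 54000377/522 ≈ 1.0345e+5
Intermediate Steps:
Q(O, K) = 4 + K
h(T, o) = -4 + o
q(v) = 1/(-3 + v) (q(v) = 1/(v + (-4 + (4 - 3))) = 1/(v + (-4 + 1)) = 1/(v - 3) = 1/(-3 + v))
A(p) = -269 + 2*p² (A(p) = (p² + p²) - 269 = 2*p² - 269 = -269 + 2*p²)
(79076 + A(-111)) + q(-519) = (79076 + (-269 + 2*(-111)²)) + 1/(-3 - 519) = (79076 + (-269 + 2*12321)) + 1/(-522) = (79076 + (-269 + 24642)) - 1/522 = (79076 + 24373) - 1/522 = 103449 - 1/522 = 54000377/522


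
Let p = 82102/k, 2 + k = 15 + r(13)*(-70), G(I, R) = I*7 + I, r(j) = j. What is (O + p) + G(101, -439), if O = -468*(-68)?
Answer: 29188802/897 ≈ 32540.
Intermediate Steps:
G(I, R) = 8*I (G(I, R) = 7*I + I = 8*I)
k = -897 (k = -2 + (15 + 13*(-70)) = -2 + (15 - 910) = -2 - 895 = -897)
O = 31824
p = -82102/897 (p = 82102/(-897) = 82102*(-1/897) = -82102/897 ≈ -91.530)
(O + p) + G(101, -439) = (31824 - 82102/897) + 8*101 = 28464026/897 + 808 = 29188802/897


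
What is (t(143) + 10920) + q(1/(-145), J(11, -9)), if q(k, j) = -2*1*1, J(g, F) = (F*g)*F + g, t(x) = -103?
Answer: 10815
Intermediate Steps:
J(g, F) = g + g*F² (J(g, F) = g*F² + g = g + g*F²)
q(k, j) = -2 (q(k, j) = -2*1 = -2)
(t(143) + 10920) + q(1/(-145), J(11, -9)) = (-103 + 10920) - 2 = 10817 - 2 = 10815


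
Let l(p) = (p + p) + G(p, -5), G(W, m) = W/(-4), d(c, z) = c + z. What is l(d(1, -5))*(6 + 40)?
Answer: -322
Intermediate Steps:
G(W, m) = -W/4 (G(W, m) = W*(-¼) = -W/4)
l(p) = 7*p/4 (l(p) = (p + p) - p/4 = 2*p - p/4 = 7*p/4)
l(d(1, -5))*(6 + 40) = (7*(1 - 5)/4)*(6 + 40) = ((7/4)*(-4))*46 = -7*46 = -322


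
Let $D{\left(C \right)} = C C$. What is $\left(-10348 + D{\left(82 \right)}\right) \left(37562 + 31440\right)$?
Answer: $-250063248$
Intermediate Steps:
$D{\left(C \right)} = C^{2}$
$\left(-10348 + D{\left(82 \right)}\right) \left(37562 + 31440\right) = \left(-10348 + 82^{2}\right) \left(37562 + 31440\right) = \left(-10348 + 6724\right) 69002 = \left(-3624\right) 69002 = -250063248$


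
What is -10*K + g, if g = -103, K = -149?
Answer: 1387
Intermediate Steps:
-10*K + g = -10*(-149) - 103 = 1490 - 103 = 1387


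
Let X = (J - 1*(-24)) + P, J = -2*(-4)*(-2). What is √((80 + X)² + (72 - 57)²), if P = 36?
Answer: √15601 ≈ 124.90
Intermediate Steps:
J = -16 (J = 8*(-2) = -16)
X = 44 (X = (-16 - 1*(-24)) + 36 = (-16 + 24) + 36 = 8 + 36 = 44)
√((80 + X)² + (72 - 57)²) = √((80 + 44)² + (72 - 57)²) = √(124² + 15²) = √(15376 + 225) = √15601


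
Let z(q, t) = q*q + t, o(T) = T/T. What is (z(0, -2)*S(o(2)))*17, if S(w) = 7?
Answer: -238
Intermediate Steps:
o(T) = 1
z(q, t) = t + q**2 (z(q, t) = q**2 + t = t + q**2)
(z(0, -2)*S(o(2)))*17 = ((-2 + 0**2)*7)*17 = ((-2 + 0)*7)*17 = -2*7*17 = -14*17 = -238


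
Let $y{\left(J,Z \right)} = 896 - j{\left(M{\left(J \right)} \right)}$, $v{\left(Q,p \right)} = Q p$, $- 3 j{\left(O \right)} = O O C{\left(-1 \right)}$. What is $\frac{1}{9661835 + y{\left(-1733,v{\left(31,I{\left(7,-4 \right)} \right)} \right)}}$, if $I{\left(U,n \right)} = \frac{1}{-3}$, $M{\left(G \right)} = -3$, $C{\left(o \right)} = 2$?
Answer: $\frac{1}{9662737} \approx 1.0349 \cdot 10^{-7}$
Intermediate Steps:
$I{\left(U,n \right)} = - \frac{1}{3}$
$j{\left(O \right)} = - \frac{2 O^{2}}{3}$ ($j{\left(O \right)} = - \frac{O O 2}{3} = - \frac{O^{2} \cdot 2}{3} = - \frac{2 O^{2}}{3}$)
$y{\left(J,Z \right)} = 902$ ($y{\left(J,Z \right)} = 896 - - \frac{2 \left(-3\right)^{2}}{3} = 896 - \left(- \frac{2}{3}\right) 9 = 896 - -6 = 896 + 6 = 902$)
$\frac{1}{9661835 + y{\left(-1733,v{\left(31,I{\left(7,-4 \right)} \right)} \right)}} = \frac{1}{9661835 + 902} = \frac{1}{9662737}$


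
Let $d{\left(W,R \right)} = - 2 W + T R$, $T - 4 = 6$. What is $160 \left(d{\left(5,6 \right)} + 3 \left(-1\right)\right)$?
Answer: $7520$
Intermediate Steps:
$T = 10$ ($T = 4 + 6 = 10$)
$d{\left(W,R \right)} = - 2 W + 10 R$
$160 \left(d{\left(5,6 \right)} + 3 \left(-1\right)\right) = 160 \left(\left(\left(-2\right) 5 + 10 \cdot 6\right) + 3 \left(-1\right)\right) = 160 \left(\left(-10 + 60\right) - 3\right) = 160 \left(50 - 3\right) = 160 \cdot 47 = 7520$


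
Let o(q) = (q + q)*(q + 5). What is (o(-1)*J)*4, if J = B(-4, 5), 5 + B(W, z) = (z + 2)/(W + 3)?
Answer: 384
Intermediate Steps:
B(W, z) = -5 + (2 + z)/(3 + W) (B(W, z) = -5 + (z + 2)/(W + 3) = -5 + (2 + z)/(3 + W))
J = -12 (J = (-13 + 5 - 5*(-4))/(3 - 4) = (-13 + 5 + 20)/(-1) = -1*12 = -12)
o(q) = 2*q*(5 + q) (o(q) = (2*q)*(5 + q) = 2*q*(5 + q))
(o(-1)*J)*4 = ((2*(-1)*(5 - 1))*(-12))*4 = ((2*(-1)*4)*(-12))*4 = -8*(-12)*4 = 96*4 = 384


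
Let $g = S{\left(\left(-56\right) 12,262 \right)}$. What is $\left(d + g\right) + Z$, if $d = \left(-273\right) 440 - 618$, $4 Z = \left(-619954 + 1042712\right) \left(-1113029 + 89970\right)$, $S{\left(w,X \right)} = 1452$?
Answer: $- \frac{216253426933}{2} \approx -1.0813 \cdot 10^{11}$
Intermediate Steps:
$g = 1452$
$Z = - \frac{216253188361}{2}$ ($Z = \frac{\left(-619954 + 1042712\right) \left(-1113029 + 89970\right)}{4} = \frac{422758 \left(-1023059\right)}{4} = \frac{1}{4} \left(-432506376722\right) = - \frac{216253188361}{2} \approx -1.0813 \cdot 10^{11}$)
$d = -120738$ ($d = -120120 - 618 = -120738$)
$\left(d + g\right) + Z = \left(-120738 + 1452\right) - \frac{216253188361}{2} = -119286 - \frac{216253188361}{2} = - \frac{216253426933}{2}$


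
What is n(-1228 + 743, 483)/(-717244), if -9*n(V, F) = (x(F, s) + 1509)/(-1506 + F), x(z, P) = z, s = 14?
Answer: -166/550305459 ≈ -3.0165e-7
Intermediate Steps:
n(V, F) = -(1509 + F)/(9*(-1506 + F)) (n(V, F) = -(F + 1509)/(9*(-1506 + F)) = -(1509 + F)/(9*(-1506 + F)))
n(-1228 + 743, 483)/(-717244) = ((-1509 - 1*483)/(9*(-1506 + 483)))/(-717244) = ((⅑)*(-1509 - 483)/(-1023))*(-1/717244) = ((⅑)*(-1/1023)*(-1992))*(-1/717244) = (664/3069)*(-1/717244) = -166/550305459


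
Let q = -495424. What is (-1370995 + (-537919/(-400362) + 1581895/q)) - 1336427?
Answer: -268507330054415635/99174471744 ≈ -2.7074e+6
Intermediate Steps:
(-1370995 + (-537919/(-400362) + 1581895/q)) - 1336427 = (-1370995 + (-537919/(-400362) + 1581895/(-495424))) - 1336427 = (-1370995 + (-537919*(-1/400362) + 1581895*(-1/495424))) - 1336427 = (-1370995 + (537919/400362 - 1581895/495424)) - 1336427 = (-1370995 - 183416331667/99174471744) - 1336427 = -135967888304996947/99174471744 - 1336427 = -268507330054415635/99174471744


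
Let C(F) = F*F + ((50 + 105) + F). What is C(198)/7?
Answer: 5651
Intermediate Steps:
C(F) = 155 + F + F**2 (C(F) = F**2 + (155 + F) = 155 + F + F**2)
C(198)/7 = (155 + 198 + 198**2)/7 = (155 + 198 + 39204)/7 = (1/7)*39557 = 5651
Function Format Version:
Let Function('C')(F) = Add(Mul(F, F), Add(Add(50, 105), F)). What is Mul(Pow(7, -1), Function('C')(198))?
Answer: 5651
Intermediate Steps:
Function('C')(F) = Add(155, F, Pow(F, 2)) (Function('C')(F) = Add(Pow(F, 2), Add(155, F)) = Add(155, F, Pow(F, 2)))
Mul(Pow(7, -1), Function('C')(198)) = Mul(Pow(7, -1), Add(155, 198, Pow(198, 2))) = Mul(Rational(1, 7), Add(155, 198, 39204)) = Mul(Rational(1, 7), 39557) = 5651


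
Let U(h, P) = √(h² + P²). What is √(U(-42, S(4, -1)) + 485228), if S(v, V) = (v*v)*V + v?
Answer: √(485228 + 6*√53) ≈ 696.61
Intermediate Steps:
S(v, V) = v + V*v² (S(v, V) = v²*V + v = V*v² + v = v + V*v²)
U(h, P) = √(P² + h²)
√(U(-42, S(4, -1)) + 485228) = √(√((4*(1 - 1*4))² + (-42)²) + 485228) = √(√((4*(1 - 4))² + 1764) + 485228) = √(√((4*(-3))² + 1764) + 485228) = √(√((-12)² + 1764) + 485228) = √(√(144 + 1764) + 485228) = √(√1908 + 485228) = √(6*√53 + 485228) = √(485228 + 6*√53)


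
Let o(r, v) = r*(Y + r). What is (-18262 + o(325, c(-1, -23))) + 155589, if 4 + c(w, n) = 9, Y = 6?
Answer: 244902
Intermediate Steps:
c(w, n) = 5 (c(w, n) = -4 + 9 = 5)
o(r, v) = r*(6 + r)
(-18262 + o(325, c(-1, -23))) + 155589 = (-18262 + 325*(6 + 325)) + 155589 = (-18262 + 325*331) + 155589 = (-18262 + 107575) + 155589 = 89313 + 155589 = 244902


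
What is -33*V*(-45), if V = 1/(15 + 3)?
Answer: 165/2 ≈ 82.500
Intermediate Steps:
V = 1/18 ≈ 0.055556
-33*V*(-45) = -33*1/18*(-45) = -11/6*(-45) = 165/2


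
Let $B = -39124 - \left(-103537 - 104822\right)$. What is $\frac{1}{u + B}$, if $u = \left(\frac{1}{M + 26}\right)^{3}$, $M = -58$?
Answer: $\frac{32768}{5545492479} \approx 5.9089 \cdot 10^{-6}$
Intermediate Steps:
$u = - \frac{1}{32768}$ ($u = \left(\frac{1}{-58 + 26}\right)^{3} = \left(\frac{1}{-32}\right)^{3} = \left(- \frac{1}{32}\right)^{3} = - \frac{1}{32768} \approx -3.0518 \cdot 10^{-5}$)
$B = 169235$ ($B = -39124 - -208359 = -39124 + 208359 = 169235$)
$\frac{1}{u + B} = \frac{1}{- \frac{1}{32768} + 169235} = \frac{1}{\frac{5545492479}{32768}} = \frac{32768}{5545492479}$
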